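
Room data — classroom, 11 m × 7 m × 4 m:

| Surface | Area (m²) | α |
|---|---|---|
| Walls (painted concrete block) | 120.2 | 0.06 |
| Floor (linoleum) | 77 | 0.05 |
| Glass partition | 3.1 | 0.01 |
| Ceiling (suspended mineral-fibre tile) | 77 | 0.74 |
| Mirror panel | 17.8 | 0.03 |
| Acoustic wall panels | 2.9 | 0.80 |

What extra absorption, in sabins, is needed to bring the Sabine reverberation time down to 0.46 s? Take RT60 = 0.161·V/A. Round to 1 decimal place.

Equivalent absorption area: A₁ = 120.2·0.06 + 77·0.05 + 3.1·0.01 + 77·0.74 + 17.8·0.03 + 2.9·0.80 = 70.927 m².
Target A₂ = 0.161·308/0.46 = 107.800 sabins (V = 308 m³).
ΔA = A₂ − A₁ = 107.800 − 70.927 = 36.9 sabins.

36.9 sabins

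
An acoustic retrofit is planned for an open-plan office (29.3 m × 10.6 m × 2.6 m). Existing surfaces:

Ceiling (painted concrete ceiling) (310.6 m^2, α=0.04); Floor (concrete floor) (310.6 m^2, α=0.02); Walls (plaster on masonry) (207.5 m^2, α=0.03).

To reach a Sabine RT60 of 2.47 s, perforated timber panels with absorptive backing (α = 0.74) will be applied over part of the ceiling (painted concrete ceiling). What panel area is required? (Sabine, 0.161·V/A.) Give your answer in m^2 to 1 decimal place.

39.7

A₁ = Σ Sᵢαᵢ = 310.6·0.04 + 310.6·0.02 + 207.5·0.03 = 24.861 sabins.
V = 807.508 m³. Target absorption A₂ = 0.161 × 807.508 / 2.47 = 52.635 sabins.
ΔA needed = 52.635 − 24.861 = 27.774 sabins.
Net gain per m^2: Δα = 0.74 − 0.04 = 0.70.
Area = ΔA/Δα = 27.774/0.70 = 39.7 m^2.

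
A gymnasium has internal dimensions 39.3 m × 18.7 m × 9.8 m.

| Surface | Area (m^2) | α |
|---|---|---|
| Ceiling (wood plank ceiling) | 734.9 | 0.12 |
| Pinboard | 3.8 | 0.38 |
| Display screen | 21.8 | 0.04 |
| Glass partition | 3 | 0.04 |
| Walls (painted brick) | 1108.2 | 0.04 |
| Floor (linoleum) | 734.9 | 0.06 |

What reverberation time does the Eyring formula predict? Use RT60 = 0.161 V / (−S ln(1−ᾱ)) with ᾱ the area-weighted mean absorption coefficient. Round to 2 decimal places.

6.25 s

S = Σ Sᵢ = 2606.6 m^2.
Σ(Sᵢαᵢ) = 734.9·0.12 + 3.8·0.38 + 21.8·0.04 + 3·0.04 + 1108.2·0.04 + 734.9·0.06 = 179.046.
Mean coefficient ᾱ = A/S = 0.0687.
Eyring denominator: −S ln(1−ᾱ) = 185.522.
V = 39.3 × 18.7 × 9.8 = 7202.118 m³.
T = 0.161·V/[−S·ln(1−ᾱ)] = 0.161·7202.118/185.522 = 6.25 s.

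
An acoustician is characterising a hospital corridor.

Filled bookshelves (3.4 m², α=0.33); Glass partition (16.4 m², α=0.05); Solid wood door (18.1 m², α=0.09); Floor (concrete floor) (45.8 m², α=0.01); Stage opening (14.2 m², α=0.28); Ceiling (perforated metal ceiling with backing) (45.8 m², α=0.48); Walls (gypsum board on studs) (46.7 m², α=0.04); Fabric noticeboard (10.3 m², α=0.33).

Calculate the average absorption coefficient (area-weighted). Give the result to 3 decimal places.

0.176

Total surface area S = 200.7 m².
A = 3.4×0.33 + 16.4×0.05 + 18.1×0.09 + 45.8×0.01 + 14.2×0.28 + 45.8×0.48 + 46.7×0.04 + 10.3×0.33 = 35.256 sabins.
ᾱ = A/S = 0.176.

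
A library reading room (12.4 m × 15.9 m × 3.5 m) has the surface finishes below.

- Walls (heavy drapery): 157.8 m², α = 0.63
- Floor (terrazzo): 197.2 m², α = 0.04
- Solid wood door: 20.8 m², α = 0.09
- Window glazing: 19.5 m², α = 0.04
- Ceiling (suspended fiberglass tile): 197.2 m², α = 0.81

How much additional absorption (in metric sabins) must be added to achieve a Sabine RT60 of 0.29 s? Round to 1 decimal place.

113.4 sabins

Summing Sᵢαᵢ: 99.414 + 7.888 + 1.872 + 0.780 + 159.732 → A₁ = 269.686 sabins.
Target A₂ = 0.161·690.06/0.29 = 383.102 sabins (V = 690.06 m³).
Shortfall: 383.102 − 269.686 = 113.4 sabins.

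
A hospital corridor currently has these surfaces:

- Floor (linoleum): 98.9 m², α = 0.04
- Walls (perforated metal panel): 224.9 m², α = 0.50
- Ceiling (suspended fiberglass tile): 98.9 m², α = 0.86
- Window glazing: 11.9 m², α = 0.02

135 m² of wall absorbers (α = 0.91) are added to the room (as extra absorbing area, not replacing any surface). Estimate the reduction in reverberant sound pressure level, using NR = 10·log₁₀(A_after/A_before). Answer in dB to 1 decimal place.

Summing Sᵢαᵢ: 3.956 + 112.450 + 85.054 + 0.238 → A_before = 201.698 sabins.
Added absorption = 135 × 0.91 = 122.850 sabins.
A_after = 201.698 + 122.850 = 324.548 sabins.
Reduction = 10 log₁₀(A_after/A_before) = 10 log₁₀(1.6091) = 2.1 dB.

2.1 dB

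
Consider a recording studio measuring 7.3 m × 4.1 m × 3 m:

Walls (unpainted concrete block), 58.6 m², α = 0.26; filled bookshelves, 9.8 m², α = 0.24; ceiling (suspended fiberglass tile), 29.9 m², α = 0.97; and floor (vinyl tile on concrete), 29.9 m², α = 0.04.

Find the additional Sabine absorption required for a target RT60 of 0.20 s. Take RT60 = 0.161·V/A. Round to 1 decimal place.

24.5 sabins

Summing Sᵢαᵢ: 15.236 + 2.352 + 29.003 + 1.196 → A₁ = 47.787 sabins.
Target A₂ = 0.161·89.79/0.20 = 72.281 sabins (V = 89.79 m³).
Additional absorption ΔA = 72.281 − 47.787 = 24.5 sabins.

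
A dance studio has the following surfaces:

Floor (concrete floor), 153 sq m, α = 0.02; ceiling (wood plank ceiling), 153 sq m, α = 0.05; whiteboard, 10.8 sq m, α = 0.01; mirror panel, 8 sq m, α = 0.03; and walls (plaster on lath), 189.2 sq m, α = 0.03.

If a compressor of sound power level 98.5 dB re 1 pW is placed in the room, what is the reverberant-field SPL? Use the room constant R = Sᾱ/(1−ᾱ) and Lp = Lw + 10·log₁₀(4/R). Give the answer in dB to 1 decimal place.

92.1 dB

Σ(Sᵢαᵢ) = 153·0.02 + 153·0.05 + 10.8·0.01 + 8·0.03 + 189.2·0.03 = 16.734; total area S = 514.0 sq m.
ᾱ = 0.0326, so room constant R = A/(1−ᾱ) = 17.298 sq m.
Lp = 98.5 + 10·log₁₀(4/17.298) = 98.5 + (-6.36) = 92.1 dB.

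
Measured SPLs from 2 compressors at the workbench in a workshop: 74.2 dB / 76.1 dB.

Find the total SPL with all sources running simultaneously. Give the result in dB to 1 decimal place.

Sum in the linear (power) domain: Σ 10^(Lᵢ/10) = 10^(74.2/10) + 10^(76.1/10) = 6.704e+07.
Back to dB: 10·log₁₀ Σ = 78.3 dB.

78.3 dB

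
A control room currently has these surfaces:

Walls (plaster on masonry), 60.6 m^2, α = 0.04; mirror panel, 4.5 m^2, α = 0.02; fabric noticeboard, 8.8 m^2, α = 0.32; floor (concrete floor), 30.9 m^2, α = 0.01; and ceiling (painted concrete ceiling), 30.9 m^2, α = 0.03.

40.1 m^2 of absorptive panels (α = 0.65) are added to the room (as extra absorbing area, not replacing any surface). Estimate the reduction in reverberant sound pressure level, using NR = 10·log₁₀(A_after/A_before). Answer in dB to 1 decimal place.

7.0 dB

Summing Sᵢαᵢ: 2.424 + 0.090 + 2.816 + 0.309 + 0.927 → A_before = 6.566 sabins.
Treatment contributes 40.1·0.65 = 26.065 sabins.
New total A_after = 32.631 sabins.
NR = 10·log₁₀(32.631/6.566) = 7.0 dB.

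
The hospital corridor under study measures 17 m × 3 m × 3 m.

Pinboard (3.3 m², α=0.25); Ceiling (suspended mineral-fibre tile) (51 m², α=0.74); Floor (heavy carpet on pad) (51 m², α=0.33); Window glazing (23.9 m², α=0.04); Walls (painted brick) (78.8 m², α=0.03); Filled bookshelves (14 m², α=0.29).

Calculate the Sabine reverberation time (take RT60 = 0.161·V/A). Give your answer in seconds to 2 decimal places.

Total absorption A = 3.3·0.25 + 51·0.74 + 51·0.33 + 23.9·0.04 + 78.8·0.03 + 14·0.29
  = 0.825 + 37.740 + 16.830 + 0.956 + 2.364 + 4.060 = 62.775 m² sabins.
Volume V = 17 × 3 × 3 = 153 m³.
RT60 = 0.161 · V / A = 0.161 × 153 / 62.775 = 0.39 s.

0.39 seconds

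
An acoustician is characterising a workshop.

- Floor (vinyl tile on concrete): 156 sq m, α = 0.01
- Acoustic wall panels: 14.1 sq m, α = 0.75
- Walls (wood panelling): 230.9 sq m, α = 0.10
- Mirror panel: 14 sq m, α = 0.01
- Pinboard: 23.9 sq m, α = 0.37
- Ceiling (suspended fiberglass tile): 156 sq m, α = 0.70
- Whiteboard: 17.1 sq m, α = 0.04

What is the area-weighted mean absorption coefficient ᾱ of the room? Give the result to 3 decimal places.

0.252

Total surface area S = 612.0 sq m.
Σ(Sᵢαᵢ) = 156×0.01 + 14.1×0.75 + 230.9×0.10 + 14×0.01 + 23.9×0.37 + 156×0.70 + 17.1×0.04 = 154.092.
ᾱ = 154.092 / 612.0 = 0.252.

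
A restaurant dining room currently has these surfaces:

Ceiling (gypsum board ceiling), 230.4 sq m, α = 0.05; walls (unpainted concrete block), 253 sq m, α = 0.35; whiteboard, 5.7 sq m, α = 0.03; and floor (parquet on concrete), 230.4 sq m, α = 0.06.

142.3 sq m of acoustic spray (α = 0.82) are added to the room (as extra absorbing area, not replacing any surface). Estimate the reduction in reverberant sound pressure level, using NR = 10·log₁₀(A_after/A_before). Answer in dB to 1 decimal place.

Equivalent absorption area: A_before = 230.4*0.05 + 253*0.35 + 5.7*0.03 + 230.4*0.06 = 114.065 sq m.
Treatment contributes 142.3·0.82 = 116.686 sabins.
New total A_after = 230.751 sabins.
Reduction = 10 log₁₀(A_after/A_before) = 10 log₁₀(2.0230) = 3.1 dB.

3.1 dB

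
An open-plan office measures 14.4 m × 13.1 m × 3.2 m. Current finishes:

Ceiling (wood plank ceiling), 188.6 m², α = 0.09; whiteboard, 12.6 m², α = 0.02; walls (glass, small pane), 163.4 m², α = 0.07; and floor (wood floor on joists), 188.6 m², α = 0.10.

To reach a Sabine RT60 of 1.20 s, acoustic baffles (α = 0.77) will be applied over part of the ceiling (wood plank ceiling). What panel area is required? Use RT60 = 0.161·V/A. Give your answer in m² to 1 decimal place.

49.2

A₁ = Σ Sᵢαᵢ = 188.6×0.09 + 12.6×0.02 + 163.4×0.07 + 188.6×0.10 = 47.524 sabins.
Required A₂ = 0.161·603.648/1.20 = 80.989 sabins.
ΔA needed = 80.989 − 47.524 = 33.465 sabins.
Net gain per m²: Δα = 0.77 − 0.09 = 0.68.
Panel area = 33.465 / 0.68 = 49.2 m².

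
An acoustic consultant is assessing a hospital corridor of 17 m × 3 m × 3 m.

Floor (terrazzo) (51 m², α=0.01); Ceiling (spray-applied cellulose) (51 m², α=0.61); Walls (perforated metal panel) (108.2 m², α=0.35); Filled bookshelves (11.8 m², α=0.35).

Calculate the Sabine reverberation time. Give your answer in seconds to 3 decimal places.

0.335 seconds

Equivalent absorption area: A = 51×0.01 + 51×0.61 + 108.2×0.35 + 11.8×0.35 = 73.620 m².
Room volume: 153 m³.
Sabine: RT60 = 0.161 × 153 / 73.620 = 0.335 s.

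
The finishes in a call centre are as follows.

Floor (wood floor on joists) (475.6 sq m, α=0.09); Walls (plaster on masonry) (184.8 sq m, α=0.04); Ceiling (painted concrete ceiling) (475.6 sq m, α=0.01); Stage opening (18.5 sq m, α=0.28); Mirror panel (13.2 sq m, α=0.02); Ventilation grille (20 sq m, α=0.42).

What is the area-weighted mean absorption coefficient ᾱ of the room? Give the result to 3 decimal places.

S = Σ Sᵢ = 475.6 + 184.8 + 475.6 + 18.5 + 13.2 + 20 = 1187.7 sq m.
Σ(Sᵢαᵢ) = 475.6×0.09 + 184.8×0.04 + 475.6×0.01 + 18.5×0.28 + 13.2×0.02 + 20×0.42 = 68.796.
ᾱ = A/S = 0.058.

0.058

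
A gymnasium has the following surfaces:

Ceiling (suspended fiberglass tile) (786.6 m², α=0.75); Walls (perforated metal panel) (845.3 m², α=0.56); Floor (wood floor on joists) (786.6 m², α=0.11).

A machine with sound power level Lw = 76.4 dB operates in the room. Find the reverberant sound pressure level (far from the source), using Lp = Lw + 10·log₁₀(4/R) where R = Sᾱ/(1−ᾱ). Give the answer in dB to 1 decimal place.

49.0 dB

Σ(Sᵢαᵢ) = 786.6×0.75 + 845.3×0.56 + 786.6×0.11 = 1149.844; total area S = 2418.5 m².
ᾱ = 0.4754, so room constant R = A/(1−ᾱ) = 2191.849 m².
Lp = Lw + 10 log₁₀(4/R) = 76.4 -27.39 = 49.0 dB.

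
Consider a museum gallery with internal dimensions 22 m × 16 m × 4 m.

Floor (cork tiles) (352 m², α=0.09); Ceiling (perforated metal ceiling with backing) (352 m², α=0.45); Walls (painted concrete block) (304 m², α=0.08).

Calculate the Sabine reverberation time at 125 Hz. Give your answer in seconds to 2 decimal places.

1.06 seconds

Summing Sᵢαᵢ: 31.680 + 158.400 + 24.320 → A = 214.400 sabins.
V = 22·16·4 = 1408 m³.
T = 0.161 V/A = 0.161·1408/214.400 = 1.06 s.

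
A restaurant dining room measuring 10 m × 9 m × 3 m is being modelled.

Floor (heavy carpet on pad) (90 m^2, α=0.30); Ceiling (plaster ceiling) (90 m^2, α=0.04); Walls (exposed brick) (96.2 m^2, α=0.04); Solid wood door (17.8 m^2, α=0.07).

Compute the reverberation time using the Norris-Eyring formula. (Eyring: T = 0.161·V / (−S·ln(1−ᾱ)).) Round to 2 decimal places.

1.14 s

Total surface area S = 90 + 90 + 96.2 + 17.8 = 294.0 m^2.
Absorption A = 90·0.30 + 90·0.04 + 96.2·0.04 + 17.8·0.07 = 35.694 sabins.
ᾱ = 35.694 / 294.0 = 0.1214.
Eyring denominator: −S ln(1−ᾱ) = 38.051.
V = 10 × 9 × 3 = 270 m³.
RT60 = 0.161 × 270 / 38.051 = 1.14 s.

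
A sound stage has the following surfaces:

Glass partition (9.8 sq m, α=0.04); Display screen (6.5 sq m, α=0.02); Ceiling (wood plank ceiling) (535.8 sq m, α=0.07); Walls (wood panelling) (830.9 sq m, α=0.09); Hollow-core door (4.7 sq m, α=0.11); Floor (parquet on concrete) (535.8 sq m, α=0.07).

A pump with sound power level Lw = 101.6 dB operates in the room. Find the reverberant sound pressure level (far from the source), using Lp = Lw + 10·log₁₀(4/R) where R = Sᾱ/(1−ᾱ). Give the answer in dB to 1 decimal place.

85.5 dB

A = 150.832 sabins; S = 1923.5 sq m.
ᾱ = 150.832/1923.5 = 0.0784; R = Sᾱ/(1−ᾱ) = 150.832/(1−0.0784) = 163.663 sq m.
Lp = 101.6 + 10·log₁₀(4/163.663) = 101.6 + (-16.12) = 85.5 dB.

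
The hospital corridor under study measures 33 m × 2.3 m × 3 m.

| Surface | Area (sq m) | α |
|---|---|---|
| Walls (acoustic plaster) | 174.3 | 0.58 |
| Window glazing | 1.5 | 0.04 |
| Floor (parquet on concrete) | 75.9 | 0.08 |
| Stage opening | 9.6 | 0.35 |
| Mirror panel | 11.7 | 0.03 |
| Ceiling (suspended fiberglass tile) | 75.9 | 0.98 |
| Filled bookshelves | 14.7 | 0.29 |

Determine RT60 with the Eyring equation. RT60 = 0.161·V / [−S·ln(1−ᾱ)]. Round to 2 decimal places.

0.14 s

Total surface area S = 174.3 + 1.5 + 75.9 + 9.6 + 11.7 + 75.9 + 14.7 = 363.6 sq m.
Absorption A = 174.3×0.58 + 1.5×0.04 + 75.9×0.08 + 9.6×0.35 + 11.7×0.03 + 75.9×0.98 + 14.7×0.29 = 189.582 sabins.
ᾱ = 189.582 / 363.6 = 0.5214.
−S·ln(1−ᾱ) = −363.6 × ln(1 − 0.5214) = 267.933.
V = 33 × 2.3 × 3 = 227.7 m³.
RT60 = 0.161 × 227.7 / 267.933 = 0.14 s.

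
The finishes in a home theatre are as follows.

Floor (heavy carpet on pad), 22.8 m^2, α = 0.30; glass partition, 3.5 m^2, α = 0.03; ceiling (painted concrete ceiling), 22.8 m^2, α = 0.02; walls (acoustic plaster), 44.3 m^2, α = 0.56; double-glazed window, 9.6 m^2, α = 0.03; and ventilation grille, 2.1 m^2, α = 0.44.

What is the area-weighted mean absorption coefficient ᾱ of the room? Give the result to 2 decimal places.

S = Σ Sᵢ = 22.8 + 3.5 + 22.8 + 44.3 + 9.6 + 2.1 = 105.1 m^2.
Weighted sum Σ Sα = 33.421.
ᾱ = 33.421 / 105.1 = 0.32.

0.32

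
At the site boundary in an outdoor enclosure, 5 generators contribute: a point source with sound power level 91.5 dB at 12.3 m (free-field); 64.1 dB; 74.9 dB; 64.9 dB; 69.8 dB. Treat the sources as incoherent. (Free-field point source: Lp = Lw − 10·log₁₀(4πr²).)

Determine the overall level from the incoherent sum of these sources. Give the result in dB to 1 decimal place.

76.7 dB

Source at 12.3 m: Lp = 91.5 − 10·log₁₀(4π·12.3²) = 91.5 − 10·log₁₀(1901.166) = 58.7 dB.
Σ 10^(Lᵢ/10) = 4.685e+07.
L_total = 10·log₁₀(4.685e+07) = 76.7 dB.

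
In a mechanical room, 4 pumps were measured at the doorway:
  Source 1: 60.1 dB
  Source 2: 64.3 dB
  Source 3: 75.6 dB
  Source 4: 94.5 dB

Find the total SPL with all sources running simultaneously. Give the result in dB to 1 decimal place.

94.6 dB

Converting to relative power and adding: 10^(60.1/10) + 10^(64.3/10) + 10^(75.6/10) + 10^(94.5/10) = 2.858e+09.
Back to dB: 10·log₁₀ Σ = 94.6 dB.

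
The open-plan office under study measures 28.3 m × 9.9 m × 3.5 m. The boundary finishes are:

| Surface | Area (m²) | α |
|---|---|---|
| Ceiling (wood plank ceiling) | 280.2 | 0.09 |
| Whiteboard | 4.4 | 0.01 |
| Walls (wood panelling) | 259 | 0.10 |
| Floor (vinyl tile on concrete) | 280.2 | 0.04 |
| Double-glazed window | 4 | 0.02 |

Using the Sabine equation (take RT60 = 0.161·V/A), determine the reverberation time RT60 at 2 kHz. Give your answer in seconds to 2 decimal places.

Summing Sᵢαᵢ: 25.218 + 0.044 + 25.900 + 11.208 + 0.080 → A = 62.450 sabins.
Volume V = 28.3 × 9.9 × 3.5 = 980.595 m³.
RT60 = 0.161 · V / A = 0.161 × 980.595 / 62.450 = 2.53 s.

2.53 seconds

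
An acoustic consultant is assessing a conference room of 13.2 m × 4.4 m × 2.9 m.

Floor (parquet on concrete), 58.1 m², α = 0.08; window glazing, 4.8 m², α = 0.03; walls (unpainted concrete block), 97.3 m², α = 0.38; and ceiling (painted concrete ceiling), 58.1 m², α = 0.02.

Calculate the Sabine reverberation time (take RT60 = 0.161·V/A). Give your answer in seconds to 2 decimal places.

Total absorption A = 58.1×0.08 + 4.8×0.03 + 97.3×0.38 + 58.1×0.02
  = 4.648 + 0.144 + 36.974 + 1.162 = 42.928 m² sabins.
Room volume: 168.432 m³.
RT60 = 0.161 · V / A = 0.161 × 168.432 / 42.928 = 0.63 s.

0.63 s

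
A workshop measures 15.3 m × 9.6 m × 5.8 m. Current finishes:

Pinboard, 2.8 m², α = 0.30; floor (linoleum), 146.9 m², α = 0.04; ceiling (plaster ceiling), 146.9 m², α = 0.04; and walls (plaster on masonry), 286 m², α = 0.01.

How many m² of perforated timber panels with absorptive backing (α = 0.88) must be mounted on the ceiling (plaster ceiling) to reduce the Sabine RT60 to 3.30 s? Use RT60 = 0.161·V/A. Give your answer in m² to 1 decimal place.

31.1

Equivalent absorption area: A₁ = 2.8*0.30 + 146.9*0.04 + 146.9*0.04 + 286*0.01 = 15.452 m².
Required A₂ = 0.161·851.904/3.30 = 41.563 sabins.
ΔA needed = 41.563 − 15.452 = 26.111 sabins.
Net gain per m²: Δα = 0.88 − 0.04 = 0.84.
Panel area = 26.111 / 0.84 = 31.1 m².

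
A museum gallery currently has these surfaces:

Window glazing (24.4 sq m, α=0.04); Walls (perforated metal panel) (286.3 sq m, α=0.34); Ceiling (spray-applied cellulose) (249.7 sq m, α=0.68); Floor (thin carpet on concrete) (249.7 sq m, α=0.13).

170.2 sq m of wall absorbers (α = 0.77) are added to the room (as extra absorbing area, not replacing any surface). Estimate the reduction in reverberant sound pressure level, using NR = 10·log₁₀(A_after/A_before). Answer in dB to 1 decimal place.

1.6 dB

Equivalent absorption area: A_before = 24.4*0.04 + 286.3*0.34 + 249.7*0.68 + 249.7*0.13 = 300.575 sq m.
Treatment contributes 170.2·0.77 = 131.054 sabins.
A_after = 300.575 + 131.054 = 431.629 sabins.
NR = 10·log₁₀(431.629/300.575) = 1.6 dB.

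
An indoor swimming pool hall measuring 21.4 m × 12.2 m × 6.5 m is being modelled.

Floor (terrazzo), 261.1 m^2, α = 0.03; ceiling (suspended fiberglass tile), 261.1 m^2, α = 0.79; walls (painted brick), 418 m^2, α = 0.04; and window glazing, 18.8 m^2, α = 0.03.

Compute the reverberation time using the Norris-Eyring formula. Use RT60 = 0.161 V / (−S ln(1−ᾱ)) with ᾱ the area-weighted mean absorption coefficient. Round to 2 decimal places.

Total surface area S = 261.1 + 261.1 + 418 + 18.8 = 959.0 m^2.
Absorption A = 261.1·0.03 + 261.1·0.79 + 418·0.04 + 18.8·0.03 = 231.386 sabins.
Mean coefficient ᾱ = A/S = 0.2413.
−S·ln(1−ᾱ) = −959.0 × ln(1 − 0.2413) = 264.827.
V = 21.4 × 12.2 × 6.5 = 1697.02 m³.
RT60 = 0.161 × 1697.02 / 264.827 = 1.03 s.

1.03 s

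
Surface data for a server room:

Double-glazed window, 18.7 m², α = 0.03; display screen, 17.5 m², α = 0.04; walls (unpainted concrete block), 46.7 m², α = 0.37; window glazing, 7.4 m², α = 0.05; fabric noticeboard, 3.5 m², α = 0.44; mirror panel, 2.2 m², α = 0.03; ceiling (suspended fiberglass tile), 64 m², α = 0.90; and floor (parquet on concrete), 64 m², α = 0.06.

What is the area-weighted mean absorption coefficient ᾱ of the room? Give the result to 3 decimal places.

0.366

Total surface area S = 224.0 m².
Weighted sum Σ Sα = 81.956.
ᾱ = A/S = 0.366.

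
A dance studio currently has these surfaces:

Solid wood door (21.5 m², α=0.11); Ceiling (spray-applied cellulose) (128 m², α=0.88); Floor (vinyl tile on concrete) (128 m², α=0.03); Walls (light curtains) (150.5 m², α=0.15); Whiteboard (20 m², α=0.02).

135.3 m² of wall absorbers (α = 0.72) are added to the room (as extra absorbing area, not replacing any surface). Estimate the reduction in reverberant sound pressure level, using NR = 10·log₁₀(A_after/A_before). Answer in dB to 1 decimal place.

Equivalent absorption area: A_before = 21.5×0.11 + 128×0.88 + 128×0.03 + 150.5×0.15 + 20×0.02 = 141.820 m².
Treatment contributes 135.3·0.72 = 97.416 sabins.
A_after = 141.820 + 97.416 = 239.236 sabins.
Reduction = 10 log₁₀(A_after/A_before) = 10 log₁₀(1.6869) = 2.3 dB.

2.3 dB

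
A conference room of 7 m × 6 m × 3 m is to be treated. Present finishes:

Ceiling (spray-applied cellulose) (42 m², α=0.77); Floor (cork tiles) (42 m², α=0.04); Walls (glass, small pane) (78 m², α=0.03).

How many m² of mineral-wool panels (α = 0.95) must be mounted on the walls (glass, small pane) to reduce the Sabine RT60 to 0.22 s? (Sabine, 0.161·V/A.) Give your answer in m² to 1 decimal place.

Total absorption A₁ = 42×0.77 + 42×0.04 + 78×0.03
  = 32.340 + 1.680 + 2.340 = 36.360 m² sabins.
V = 126 m³. Target absorption A₂ = 0.161 × 126 / 0.22 = 92.209 sabins.
Absorption to add: 92.209 − 36.360 = 55.849 sabins.
Net gain per m²: Δα = 0.95 − 0.03 = 0.92.
Panel area = 55.849 / 0.92 = 60.7 m².

60.7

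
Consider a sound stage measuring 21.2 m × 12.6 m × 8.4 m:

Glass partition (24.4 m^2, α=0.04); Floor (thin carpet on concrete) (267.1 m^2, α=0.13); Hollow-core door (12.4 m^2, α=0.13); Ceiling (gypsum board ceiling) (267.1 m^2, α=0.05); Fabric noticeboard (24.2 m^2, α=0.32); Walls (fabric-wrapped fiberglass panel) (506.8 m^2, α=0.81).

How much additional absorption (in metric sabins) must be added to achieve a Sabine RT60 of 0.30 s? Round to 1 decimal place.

Total absorption A₁ = 24.4*0.04 + 267.1*0.13 + 12.4*0.13 + 267.1*0.05 + 24.2*0.32 + 506.8*0.81
  = 0.976 + 34.723 + 1.612 + 13.355 + 7.744 + 410.508 = 468.918 m^2 sabins.
V = 2243.808 m³. Required absorption A₂ = 0.161 × 2243.808 / 0.30 = 1204.177 sabins.
Shortfall: 1204.177 − 468.918 = 735.3 sabins.

735.3 sabins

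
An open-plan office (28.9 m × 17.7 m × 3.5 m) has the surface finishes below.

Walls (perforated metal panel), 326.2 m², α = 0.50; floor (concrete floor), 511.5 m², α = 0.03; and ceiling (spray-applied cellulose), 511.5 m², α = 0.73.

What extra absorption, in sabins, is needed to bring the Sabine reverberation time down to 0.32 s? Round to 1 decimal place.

Total absorption A₁ = 326.2·0.50 + 511.5·0.03 + 511.5·0.73
  = 163.100 + 15.345 + 373.395 = 551.840 m² sabins.
Target A₂ = 0.161·1790.355/0.32 = 900.772 sabins (V = 1790.355 m³).
ΔA = A₂ − A₁ = 900.772 − 551.840 = 348.9 sabins.

348.9 sabins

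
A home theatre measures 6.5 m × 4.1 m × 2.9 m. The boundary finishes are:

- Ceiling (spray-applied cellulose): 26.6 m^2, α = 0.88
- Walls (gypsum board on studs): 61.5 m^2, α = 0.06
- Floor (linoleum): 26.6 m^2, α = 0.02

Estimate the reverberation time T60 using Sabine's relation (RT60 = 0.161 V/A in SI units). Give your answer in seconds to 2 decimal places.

0.45 s

A = Σ Sᵢαᵢ = 26.6*0.88 + 61.5*0.06 + 26.6*0.02 = 27.630 sabins.
V = 6.5·4.1·2.9 = 77.285 m³.
RT60 = 0.161 · V / A = 0.161 × 77.285 / 27.630 = 0.45 s.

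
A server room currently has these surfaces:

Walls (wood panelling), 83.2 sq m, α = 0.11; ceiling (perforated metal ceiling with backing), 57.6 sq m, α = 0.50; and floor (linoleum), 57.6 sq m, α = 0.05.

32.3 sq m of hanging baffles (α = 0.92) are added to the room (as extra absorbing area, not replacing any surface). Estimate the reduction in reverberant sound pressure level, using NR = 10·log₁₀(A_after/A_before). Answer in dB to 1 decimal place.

Total absorption A_before = 83.2·0.11 + 57.6·0.50 + 57.6·0.05
  = 9.152 + 28.800 + 2.880 = 40.832 sq m sabins.
Treatment contributes 32.3·0.92 = 29.716 sabins.
A_after = 40.832 + 29.716 = 70.548 sabins.
Reduction = 10 log₁₀(A_after/A_before) = 10 log₁₀(1.7278) = 2.4 dB.

2.4 dB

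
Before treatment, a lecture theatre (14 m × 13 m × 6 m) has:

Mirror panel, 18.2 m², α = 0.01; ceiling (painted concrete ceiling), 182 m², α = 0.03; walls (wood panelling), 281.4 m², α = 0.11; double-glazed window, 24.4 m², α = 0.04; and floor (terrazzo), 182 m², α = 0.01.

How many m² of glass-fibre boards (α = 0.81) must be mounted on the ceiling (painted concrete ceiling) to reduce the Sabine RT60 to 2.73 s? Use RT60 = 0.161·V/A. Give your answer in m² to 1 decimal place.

32.1

Summing Sᵢαᵢ: 0.182 + 5.460 + 30.954 + 0.976 + 1.820 → A₁ = 39.392 sabins.
Required A₂ = 0.161·1092/2.73 = 64.400 sabins.
ΔA needed = 64.400 − 39.392 = 25.008 sabins.
Net gain per m²: Δα = 0.81 − 0.03 = 0.78.
Panel area = 25.008 / 0.78 = 32.1 m².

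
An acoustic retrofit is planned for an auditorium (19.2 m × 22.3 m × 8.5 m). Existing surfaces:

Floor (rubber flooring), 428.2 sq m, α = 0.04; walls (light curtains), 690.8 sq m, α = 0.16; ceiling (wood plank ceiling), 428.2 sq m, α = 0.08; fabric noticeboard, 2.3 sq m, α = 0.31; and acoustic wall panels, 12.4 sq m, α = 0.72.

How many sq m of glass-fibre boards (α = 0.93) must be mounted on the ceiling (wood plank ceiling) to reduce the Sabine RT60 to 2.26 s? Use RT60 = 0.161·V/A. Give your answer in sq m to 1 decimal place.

Summing Sᵢαᵢ: 17.128 + 110.528 + 34.256 + 0.713 + 8.928 → A₁ = 171.553 sabins.
Required A₂ = 0.161·3639.36/2.26 = 259.264 sabins.
Absorption to add: 259.264 − 171.553 = 87.711 sabins.
Net gain per sq m: Δα = 0.93 − 0.08 = 0.85.
Panel area = 87.711 / 0.85 = 103.2 sq m.

103.2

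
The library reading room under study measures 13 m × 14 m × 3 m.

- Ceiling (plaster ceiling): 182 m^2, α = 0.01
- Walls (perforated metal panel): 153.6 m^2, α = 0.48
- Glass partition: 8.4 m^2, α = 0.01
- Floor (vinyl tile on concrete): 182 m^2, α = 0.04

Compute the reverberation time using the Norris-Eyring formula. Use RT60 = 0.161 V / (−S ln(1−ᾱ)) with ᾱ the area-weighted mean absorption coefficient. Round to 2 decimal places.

S = Σ Sᵢ = 526.0 m^2.
Absorption A = 182·0.01 + 153.6·0.48 + 8.4·0.01 + 182·0.04 = 82.912 sabins.
ᾱ = 82.912 / 526.0 = 0.1576.
−S·ln(1−ᾱ) = −526.0 × ln(1 − 0.1576) = 90.209.
V = 13 × 14 × 3 = 546 m³.
T = 0.161·V/[−S·ln(1−ᾱ)] = 0.161·546/90.209 = 0.97 s.

0.97 sec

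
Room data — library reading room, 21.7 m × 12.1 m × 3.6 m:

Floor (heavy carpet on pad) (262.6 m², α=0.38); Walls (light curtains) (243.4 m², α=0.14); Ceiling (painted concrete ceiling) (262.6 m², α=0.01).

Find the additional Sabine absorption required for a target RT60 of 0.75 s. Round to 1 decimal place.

Equivalent absorption area: A₁ = 262.6·0.38 + 243.4·0.14 + 262.6·0.01 = 136.490 m².
Target A₂ = 0.161·945.252/0.75 = 202.914 sabins (V = 945.252 m³).
Additional absorption ΔA = 202.914 − 136.490 = 66.4 sabins.

66.4 sabins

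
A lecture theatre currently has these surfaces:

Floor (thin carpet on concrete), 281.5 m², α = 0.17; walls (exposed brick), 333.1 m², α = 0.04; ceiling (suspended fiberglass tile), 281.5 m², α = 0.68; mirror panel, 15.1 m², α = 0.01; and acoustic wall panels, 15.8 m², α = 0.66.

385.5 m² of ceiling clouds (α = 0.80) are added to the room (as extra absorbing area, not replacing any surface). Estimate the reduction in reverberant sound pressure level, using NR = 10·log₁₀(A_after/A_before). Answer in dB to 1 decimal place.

3.4 dB

A_before = Σ Sᵢαᵢ = 281.5×0.17 + 333.1×0.04 + 281.5×0.68 + 15.1×0.01 + 15.8×0.66 = 263.178 sabins.
Treatment contributes 385.5·0.80 = 308.400 sabins.
New total A_after = 571.578 sabins.
NR = 10·log₁₀(571.578/263.178) = 3.4 dB.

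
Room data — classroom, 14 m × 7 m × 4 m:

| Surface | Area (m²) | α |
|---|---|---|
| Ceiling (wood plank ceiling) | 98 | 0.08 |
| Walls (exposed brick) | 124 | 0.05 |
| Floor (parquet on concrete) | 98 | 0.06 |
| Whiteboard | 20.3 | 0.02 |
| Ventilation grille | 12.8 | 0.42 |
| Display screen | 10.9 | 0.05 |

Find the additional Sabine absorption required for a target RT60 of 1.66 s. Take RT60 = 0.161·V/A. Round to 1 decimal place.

11.8 sabins

A₁ = Σ Sᵢαᵢ = 98*0.08 + 124*0.05 + 98*0.06 + 20.3*0.02 + 12.8*0.42 + 10.9*0.05 = 26.247 sabins.
Target A₂ = 0.161·392/1.66 = 38.019 sabins (V = 392 m³).
ΔA = A₂ − A₁ = 38.019 − 26.247 = 11.8 sabins.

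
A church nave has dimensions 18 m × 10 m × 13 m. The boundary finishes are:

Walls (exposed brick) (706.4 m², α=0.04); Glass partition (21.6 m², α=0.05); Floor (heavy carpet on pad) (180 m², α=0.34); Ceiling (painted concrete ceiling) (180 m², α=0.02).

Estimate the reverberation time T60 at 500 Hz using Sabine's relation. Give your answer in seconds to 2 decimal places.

Equivalent absorption area: A = 706.4×0.04 + 21.6×0.05 + 180×0.34 + 180×0.02 = 94.136 m².
Volume V = 18 × 10 × 13 = 2340 m³.
Sabine: RT60 = 0.161 × 2340 / 94.136 = 4.00 s.

4.00 sec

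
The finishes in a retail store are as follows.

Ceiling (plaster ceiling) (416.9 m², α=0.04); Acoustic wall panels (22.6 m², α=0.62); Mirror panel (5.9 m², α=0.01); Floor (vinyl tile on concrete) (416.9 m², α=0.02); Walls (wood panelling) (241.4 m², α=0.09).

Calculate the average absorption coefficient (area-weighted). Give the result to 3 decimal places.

0.055

S = Σ Sᵢ = 416.9 + 22.6 + 5.9 + 416.9 + 241.4 = 1103.7 m².
A = 416.9·0.04 + 22.6·0.62 + 5.9·0.01 + 416.9·0.02 + 241.4·0.09 = 60.811 sabins.
ᾱ = A/S = 0.055.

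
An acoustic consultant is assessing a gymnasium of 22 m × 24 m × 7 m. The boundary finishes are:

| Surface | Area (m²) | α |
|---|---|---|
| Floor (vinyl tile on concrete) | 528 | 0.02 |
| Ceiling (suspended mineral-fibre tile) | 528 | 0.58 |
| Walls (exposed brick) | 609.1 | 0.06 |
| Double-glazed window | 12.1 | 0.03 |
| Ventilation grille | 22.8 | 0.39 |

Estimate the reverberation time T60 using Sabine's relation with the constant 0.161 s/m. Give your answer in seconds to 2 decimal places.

Equivalent absorption area: A = 528·0.02 + 528·0.58 + 609.1·0.06 + 12.1·0.03 + 22.8·0.39 = 362.601 m².
V = 22·24·7 = 3696 m³.
RT60 = 0.161 · V / A = 0.161 × 3696 / 362.601 = 1.64 s.

1.64 s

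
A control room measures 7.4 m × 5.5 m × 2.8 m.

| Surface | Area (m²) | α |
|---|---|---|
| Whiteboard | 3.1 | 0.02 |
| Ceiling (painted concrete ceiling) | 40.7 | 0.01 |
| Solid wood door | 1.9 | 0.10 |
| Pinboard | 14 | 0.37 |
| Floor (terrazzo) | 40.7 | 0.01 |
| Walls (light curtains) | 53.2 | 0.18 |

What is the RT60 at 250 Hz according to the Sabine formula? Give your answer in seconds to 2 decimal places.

1.16 seconds

A = Σ Sᵢαᵢ = 3.1·0.02 + 40.7·0.01 + 1.9·0.10 + 14·0.37 + 40.7·0.01 + 53.2·0.18 = 15.822 sabins.
Room volume: 113.96 m³.
RT60 = 0.161 · V / A = 0.161 × 113.96 / 15.822 = 1.16 s.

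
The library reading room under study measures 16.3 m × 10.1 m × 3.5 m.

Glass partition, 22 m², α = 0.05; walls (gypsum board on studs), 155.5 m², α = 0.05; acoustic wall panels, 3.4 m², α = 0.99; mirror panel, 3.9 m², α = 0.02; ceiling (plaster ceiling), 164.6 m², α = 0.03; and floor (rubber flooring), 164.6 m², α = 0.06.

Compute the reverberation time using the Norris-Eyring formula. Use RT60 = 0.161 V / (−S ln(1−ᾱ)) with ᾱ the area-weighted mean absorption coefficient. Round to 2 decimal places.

S = Σ Sᵢ = 514.0 m².
Σ(Sᵢαᵢ) = 22·0.05 + 155.5·0.05 + 3.4·0.99 + 3.9·0.02 + 164.6·0.03 + 164.6·0.06 = 27.133.
Mean coefficient ᾱ = A/S = 0.0528.
Eyring denominator: −S ln(1−ᾱ) = 27.882.
V = 16.3 × 10.1 × 3.5 = 576.205 m³.
RT60 = 0.161 × 576.205 / 27.882 = 3.33 s.

3.33 sec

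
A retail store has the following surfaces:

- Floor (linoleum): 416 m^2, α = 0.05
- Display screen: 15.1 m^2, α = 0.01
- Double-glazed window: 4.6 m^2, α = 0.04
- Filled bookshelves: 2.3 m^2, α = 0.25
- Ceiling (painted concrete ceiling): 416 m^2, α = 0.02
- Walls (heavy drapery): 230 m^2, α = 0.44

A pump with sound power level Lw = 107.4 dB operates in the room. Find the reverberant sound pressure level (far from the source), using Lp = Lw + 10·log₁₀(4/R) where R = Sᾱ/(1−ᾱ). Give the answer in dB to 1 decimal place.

91.7 dB

A = 131.230 sabins; S = 1084.0 m^2.
ᾱ = 0.1211, so room constant R = A/(1−ᾱ) = 149.312 m^2.
Lp = Lw + 10 log₁₀(4/R) = 107.4 -15.72 = 91.7 dB.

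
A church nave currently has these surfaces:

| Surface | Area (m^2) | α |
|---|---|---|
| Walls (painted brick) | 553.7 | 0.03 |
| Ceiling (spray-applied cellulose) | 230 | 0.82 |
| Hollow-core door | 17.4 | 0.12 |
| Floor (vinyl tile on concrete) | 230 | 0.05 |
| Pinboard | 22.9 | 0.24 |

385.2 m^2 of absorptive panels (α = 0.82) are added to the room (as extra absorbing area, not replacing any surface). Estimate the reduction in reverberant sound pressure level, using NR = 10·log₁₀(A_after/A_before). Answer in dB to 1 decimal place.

Total absorption A_before = 553.7*0.03 + 230*0.82 + 17.4*0.12 + 230*0.05 + 22.9*0.24
  = 16.611 + 188.600 + 2.088 + 11.500 + 5.496 = 224.295 m^2 sabins.
Added absorption = 385.2 × 0.82 = 315.864 sabins.
A_after = 224.295 + 315.864 = 540.159 sabins.
Reduction = 10 log₁₀(A_after/A_before) = 10 log₁₀(2.4083) = 3.8 dB.

3.8 dB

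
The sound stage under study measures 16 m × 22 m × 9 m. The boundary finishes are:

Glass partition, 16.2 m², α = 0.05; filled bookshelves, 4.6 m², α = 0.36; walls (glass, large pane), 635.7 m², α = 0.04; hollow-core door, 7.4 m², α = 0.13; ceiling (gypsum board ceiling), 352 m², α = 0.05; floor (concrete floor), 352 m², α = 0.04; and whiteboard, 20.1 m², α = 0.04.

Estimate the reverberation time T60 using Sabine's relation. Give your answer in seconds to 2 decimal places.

Summing Sᵢαᵢ: 0.810 + 1.656 + 25.428 + 0.962 + 17.600 + 14.080 + 0.804 → A = 61.340 sabins.
Volume V = 16 × 22 × 9 = 3168 m³.
Sabine: RT60 = 0.161 × 3168 / 61.340 = 8.32 s.

8.32 seconds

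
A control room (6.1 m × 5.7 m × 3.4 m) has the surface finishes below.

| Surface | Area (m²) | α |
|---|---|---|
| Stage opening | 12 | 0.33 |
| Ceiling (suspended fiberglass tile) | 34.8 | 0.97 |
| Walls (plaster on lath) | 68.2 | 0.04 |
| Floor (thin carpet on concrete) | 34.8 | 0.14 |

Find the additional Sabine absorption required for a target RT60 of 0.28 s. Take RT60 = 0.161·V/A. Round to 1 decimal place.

Total absorption A₁ = 12*0.33 + 34.8*0.97 + 68.2*0.04 + 34.8*0.14
  = 3.960 + 33.756 + 2.728 + 4.872 = 45.316 m² sabins.
V = 118.218 m³. Required absorption A₂ = 0.161 × 118.218 / 0.28 = 67.975 sabins.
ΔA = A₂ − A₁ = 67.975 − 45.316 = 22.7 sabins.

22.7 sabins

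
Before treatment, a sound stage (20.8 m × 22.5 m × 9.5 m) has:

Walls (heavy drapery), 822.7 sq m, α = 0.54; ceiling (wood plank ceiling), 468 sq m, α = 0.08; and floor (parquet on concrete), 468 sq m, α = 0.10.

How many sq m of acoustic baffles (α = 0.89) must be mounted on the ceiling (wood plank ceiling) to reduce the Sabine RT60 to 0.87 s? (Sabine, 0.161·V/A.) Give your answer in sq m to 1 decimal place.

363.3

A₁ = Σ Sᵢαᵢ = 822.7*0.54 + 468*0.08 + 468*0.10 = 528.498 sabins.
V = 4446 m³. Target absorption A₂ = 0.161 × 4446 / 0.87 = 822.766 sabins.
Absorption to add: 822.766 − 528.498 = 294.268 sabins.
Each sq m of panel replacing the ceiling (wood plank ceiling) adds (0.89 − 0.08) = 0.81 sabins.
Panel area = 294.268 / 0.81 = 363.3 sq m.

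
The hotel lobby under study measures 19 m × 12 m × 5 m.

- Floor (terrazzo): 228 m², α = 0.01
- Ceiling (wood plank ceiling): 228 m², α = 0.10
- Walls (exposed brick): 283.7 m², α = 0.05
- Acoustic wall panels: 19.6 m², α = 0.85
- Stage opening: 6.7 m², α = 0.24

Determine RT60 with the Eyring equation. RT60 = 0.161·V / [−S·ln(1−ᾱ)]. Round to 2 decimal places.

Total surface area S = 228 + 228 + 283.7 + 19.6 + 6.7 = 766.0 m².
Absorption A = 228·0.01 + 228·0.10 + 283.7·0.05 + 19.6·0.85 + 6.7·0.24 = 57.533 sabins.
Mean coefficient ᾱ = A/S = 0.0751.
Eyring denominator: −S ln(1−ᾱ) = 59.801.
V = 19 × 12 × 5 = 1140 m³.
T = 0.161·V/[−S·ln(1−ᾱ)] = 0.161·1140/59.801 = 3.07 s.

3.07 s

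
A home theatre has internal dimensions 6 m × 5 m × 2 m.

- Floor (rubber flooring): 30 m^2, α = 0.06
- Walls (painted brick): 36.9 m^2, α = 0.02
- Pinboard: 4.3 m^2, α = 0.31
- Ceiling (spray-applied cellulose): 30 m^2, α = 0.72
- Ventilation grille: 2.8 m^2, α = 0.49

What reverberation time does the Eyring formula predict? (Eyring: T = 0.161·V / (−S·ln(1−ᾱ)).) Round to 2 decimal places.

S = Σ Sᵢ = 104.0 m^2.
Absorption A = 30×0.06 + 36.9×0.02 + 4.3×0.31 + 30×0.72 + 2.8×0.49 = 26.843 sabins.
ᾱ = 26.843 / 104.0 = 0.2581.
Eyring denominator: −S ln(1−ᾱ) = 31.048.
V = 6 × 5 × 2 = 60 m³.
RT60 = 0.161 × 60 / 31.048 = 0.31 s.

0.31 sec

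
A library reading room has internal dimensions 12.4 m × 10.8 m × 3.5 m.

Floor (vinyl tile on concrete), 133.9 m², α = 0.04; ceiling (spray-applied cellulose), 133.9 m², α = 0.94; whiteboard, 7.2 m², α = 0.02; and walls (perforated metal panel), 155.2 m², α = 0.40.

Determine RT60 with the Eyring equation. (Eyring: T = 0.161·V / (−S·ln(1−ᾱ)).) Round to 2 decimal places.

Total surface area S = 133.9 + 133.9 + 7.2 + 155.2 = 430.2 m².
Σ(Sᵢαᵢ) = 133.9×0.04 + 133.9×0.94 + 7.2×0.02 + 155.2×0.40 = 193.446.
Mean coefficient ᾱ = A/S = 0.4497.
−S·ln(1−ᾱ) = −430.2 × ln(1 − 0.4497) = 256.955.
V = 12.4 × 10.8 × 3.5 = 468.72 m³.
T = 0.161·V/[−S·ln(1−ᾱ)] = 0.161·468.72/256.955 = 0.29 s.

0.29 seconds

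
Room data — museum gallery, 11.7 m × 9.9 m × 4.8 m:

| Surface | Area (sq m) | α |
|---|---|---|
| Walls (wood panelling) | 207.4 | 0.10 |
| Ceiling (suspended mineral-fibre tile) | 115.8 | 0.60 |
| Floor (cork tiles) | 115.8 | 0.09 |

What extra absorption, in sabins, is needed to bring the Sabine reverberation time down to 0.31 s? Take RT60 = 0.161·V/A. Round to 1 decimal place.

Equivalent absorption area: A₁ = 207.4·0.10 + 115.8·0.60 + 115.8·0.09 = 100.642 sq m.
For T = 0.31 s, need A₂ = 0.161·V/T = 0.161·555.984/0.31 = 288.753 sabins.
Shortfall: 288.753 − 100.642 = 188.1 sabins.

188.1 sabins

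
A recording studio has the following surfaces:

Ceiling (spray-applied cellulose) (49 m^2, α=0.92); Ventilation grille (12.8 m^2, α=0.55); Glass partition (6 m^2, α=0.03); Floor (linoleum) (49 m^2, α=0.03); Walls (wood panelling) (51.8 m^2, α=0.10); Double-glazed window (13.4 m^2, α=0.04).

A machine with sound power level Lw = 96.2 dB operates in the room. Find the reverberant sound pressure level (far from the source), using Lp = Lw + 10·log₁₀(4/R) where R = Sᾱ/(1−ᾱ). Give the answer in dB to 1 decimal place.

A = 59.486 sabins; S = 182.0 m^2.
ᾱ = 59.486/182.0 = 0.3268; R = Sᾱ/(1−ᾱ) = 59.486/(1−0.3268) = 88.363 m^2.
Lp = Lw + 10 log₁₀(4/R) = 96.2 -13.44 = 82.8 dB.

82.8 dB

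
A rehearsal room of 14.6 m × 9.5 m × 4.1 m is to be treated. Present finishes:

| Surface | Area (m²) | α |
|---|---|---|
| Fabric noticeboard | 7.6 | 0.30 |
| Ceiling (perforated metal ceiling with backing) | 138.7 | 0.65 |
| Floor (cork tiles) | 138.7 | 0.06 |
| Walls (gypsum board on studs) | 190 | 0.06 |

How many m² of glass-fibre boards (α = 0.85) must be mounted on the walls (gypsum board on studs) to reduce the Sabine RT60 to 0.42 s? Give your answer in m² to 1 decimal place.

134.0

A₁ = Σ Sᵢαᵢ = 7.6*0.30 + 138.7*0.65 + 138.7*0.06 + 190*0.06 = 112.157 sabins.
Required A₂ = 0.161·568.67/0.42 = 217.990 sabins.
Absorption to add: 217.990 − 112.157 = 105.833 sabins.
Each m² of panel replacing the walls (gypsum board on studs) adds (0.85 − 0.06) = 0.79 sabins.
Area = ΔA/Δα = 105.833/0.79 = 134.0 m².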